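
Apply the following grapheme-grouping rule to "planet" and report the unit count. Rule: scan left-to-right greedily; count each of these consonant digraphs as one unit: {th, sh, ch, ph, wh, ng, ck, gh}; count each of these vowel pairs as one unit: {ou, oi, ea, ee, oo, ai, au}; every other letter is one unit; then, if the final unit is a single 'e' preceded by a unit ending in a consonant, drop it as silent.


Word: "planet" (6 letters)
Left-to-right scan:
  1. 'p' (letter)
  2. 'l' (letter)
  3. 'a' (letter)
  4. 'n' (letter)
  5. 'e' (letter)
  6. 't' (letter)
Units from scan: 6
Sound units = 6 units


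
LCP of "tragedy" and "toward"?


Word 1: "tragedy"
Word 2: "toward"
Comparing from start:
  Pos 0: 't' == 't'
  Pos 1: 'r' != 'o' (stop)
LCP = "t" (length 1)


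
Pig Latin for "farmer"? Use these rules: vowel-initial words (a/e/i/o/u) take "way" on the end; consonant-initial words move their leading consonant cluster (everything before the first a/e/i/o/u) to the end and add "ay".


Word: "farmer"
Starts with consonant(s) → move to end, add 'ay'
Consonant cluster: "f"
Pig Latin = "armerfay"


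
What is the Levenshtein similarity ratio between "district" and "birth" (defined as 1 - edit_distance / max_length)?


Word 1: "district" (length 8)
Word 2: "birth" (length 5)
One optimal edit sequence:
  1. substitute 'd' -> 'b'  (+1)
  2. keep 'i'
  3. delete 's'  (+1)
  4. delete 't'  (+1)
  5. keep 'r'
  6. delete 'i'  (+1)
  7. substitute 'c' -> 't'  (+1)
  8. substitute 't' -> 'h'  (+1)
Edit distance = 6
Max length = max(8, 5) = 8
Similarity = 1 - 6/8
= 0.2500


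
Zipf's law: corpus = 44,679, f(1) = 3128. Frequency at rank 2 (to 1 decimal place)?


Zipf's law: f(r) = f(1) / r
f(1) = 3128
f(2) = 3128 / 2
= 1564.0 occurrences


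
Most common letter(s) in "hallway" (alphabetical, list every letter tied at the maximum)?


Word: "hallway"
Letter counts:
  'a': 2
  'h': 1
  'l': 2
  'w': 1
  'y': 1
Maximum count = 2
Most frequent = 'a', 'l' (2 times each)


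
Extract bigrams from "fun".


Word: "fun" (length 3)
Number of bigrams = 3 - 2 + 1 = 2
  Position 0: "fu"
  Position 1: "un"
Bigrams = "fu", "un"


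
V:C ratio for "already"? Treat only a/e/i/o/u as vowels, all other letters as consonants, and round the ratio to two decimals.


Word: "already"
Vowels (a,e,i,o,u): 3
Consonants: 4
Ratio = 3/4
= 0.75


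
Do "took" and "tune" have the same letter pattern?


Pattern of "took": [0, 1, 1, 2]
Pattern of "tune": [0, 1, 2, 3]
Patterns do not match
Same pattern = No


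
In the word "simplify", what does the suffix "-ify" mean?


Suffix: -ify
As in: simplify -> simple + -ify, with a spelling change
Meaning = to make


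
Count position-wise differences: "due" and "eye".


Comparing character by character (same length = 3):
  Pos 0: 'd' vs 'e' !=
  Pos 1: 'u' vs 'y' !=
  Pos 2: 'e' vs 'e' =
Hamming distance = 2


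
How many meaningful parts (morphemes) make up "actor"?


Word: "actor"
Morphemes: act | -or
Each morpheme carries meaning
= 2 morphemes


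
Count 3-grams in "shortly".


Word: "shortly" (length 7)
Number of 3-grams = length - 3 + 1 = 7 - 3 + 1
= 5


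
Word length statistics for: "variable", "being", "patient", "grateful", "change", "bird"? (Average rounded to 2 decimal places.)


Lengths: "variable"=8, "being"=5, "patient"=7, "grateful"=8, "change"=6, "bird"=4
Sum = 38, Count = 6
Average = 38/6 = 6.33
= avg=6.33, min=4, max=8


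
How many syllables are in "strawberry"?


Word: "strawberry"
Syllable breakdown: straw-ber-ry
Counting: 3 parts
= 3 syllables


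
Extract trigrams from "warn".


Word: "warn" (length 4)
Number of trigrams = 4 - 3 + 1 = 2
  Position 0: "war"
  Position 1: "arn"
Trigrams = "war", "arn"


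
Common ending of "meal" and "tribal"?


Word 1: "meal"
Word 2: "tribal"
Comparing from end:
  Pos -1: 'l' == 'l'
  Pos -2: 'a' == 'a'
  Pos -3: 'e' != 'b' (stop)
LCS = "al" (length 2)


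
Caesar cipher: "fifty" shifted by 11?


Word: "fifty"
Shift: 11
Each letter → (letter + shift) mod 26:
  'f' (5) + 11 = 16 → 'q'
  'i' (8) + 11 = 19 → 't'
  'f' (5) + 11 = 16 → 'q'
  't' (19) + 11 = 4 → 'e'
  'y' (24) + 11 = 9 → 'j'
Result = "qtqej"


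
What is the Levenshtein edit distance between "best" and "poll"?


Word 1: "best" (length 4)
Word 2: "poll" (length 4)
One optimal edit sequence (insert/delete/substitute each cost 1):
  1. substitute 'b' -> 'p'  (+1)
  2. substitute 'e' -> 'o'  (+1)
  3. substitute 's' -> 'l'  (+1)
  4. substitute 't' -> 'l'  (+1)
Total edit operations: 4
Edit distance = 4


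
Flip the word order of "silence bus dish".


Original: "silence bus dish"
Words (1..n): silence | bus | dish
Reversed (n..1): dish | bus | silence
Result = "dish bus silence"


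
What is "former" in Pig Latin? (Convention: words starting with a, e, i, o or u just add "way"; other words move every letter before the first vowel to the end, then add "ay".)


Word: "former"
Starts with consonant(s) → move to end, add 'ay'
Consonant cluster: "f"
Pig Latin = "ormerfay"


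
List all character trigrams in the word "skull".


Word: "skull" (length 5)
Number of trigrams = 5 - 3 + 1 = 3
  Position 0: "sku"
  Position 1: "kul"
  Position 2: "ull"
Trigrams = "sku", "kul", "ull"


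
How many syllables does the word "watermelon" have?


Word: "watermelon"
Syllable breakdown: wa / ter / mel / on
Counting: 4 parts
= 4 syllables


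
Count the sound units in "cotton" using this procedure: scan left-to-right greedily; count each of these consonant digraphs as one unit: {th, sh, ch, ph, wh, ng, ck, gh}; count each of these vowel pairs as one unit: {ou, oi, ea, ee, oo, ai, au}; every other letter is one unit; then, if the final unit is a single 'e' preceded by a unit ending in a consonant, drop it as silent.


Word: "cotton" (6 letters)
Left-to-right scan:
  (1) 'c' (letter)
  (2) 'o' (letter)
  (3) 't' (letter)
  (4) 't' (letter)
  (5) 'o' (letter)
  (6) 'n' (letter)
Units from scan: 6
Sound units = 6 units


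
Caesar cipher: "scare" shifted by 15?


Word: "scare"
Shift: 15
Each letter → (letter + shift) mod 26:
  's' (18) + 15 = 7 → 'h'
  'c' (2) + 15 = 17 → 'r'
  'a' (0) + 15 = 15 → 'p'
  'r' (17) + 15 = 6 → 'g'
  'e' (4) + 15 = 19 → 't'
Result = "hrpgt"


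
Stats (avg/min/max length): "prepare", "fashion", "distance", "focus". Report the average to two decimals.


Lengths: "prepare"=7, "fashion"=7, "distance"=8, "focus"=5
Sum = 27, Count = 4
Average = 27/4 = 6.75
= avg=6.75, min=5, max=8


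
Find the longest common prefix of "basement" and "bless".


Word 1: "basement"
Word 2: "bless"
Comparing from start:
  Pos 0: 'b' == 'b'
  Pos 1: 'a' != 'l' (stop)
LCP = "b" (length 1)


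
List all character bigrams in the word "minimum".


Word: "minimum" (length 7)
Number of bigrams = 7 - 2 + 1 = 6
  Position 0: "mi"
  Position 1: "in"
  Position 2: "ni"
  Position 3: "im"
  Position 4: "mu"
  Position 5: "um"
Bigrams = "mi", "in", "ni", "im", "mu", "um"


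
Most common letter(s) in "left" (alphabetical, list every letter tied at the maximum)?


Word: "left"
Letter counts:
  'e': 1
  'f': 1
  'l': 1
  't': 1
Maximum count = 1
Most frequent = 'e', 'f', 'l', 't' (1 time each)


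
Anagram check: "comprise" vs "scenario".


Word 1: "comprise" → sorted: ceimoprs
Word 2: "scenario" → sorted: aceinors
Same letters? ceimoprs != aceinors
Anagram = No


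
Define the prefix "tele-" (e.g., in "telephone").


Prefix: tele-
As in: telephone -> tele- + phone
Meaning = distant


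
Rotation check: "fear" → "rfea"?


Word: "fear", Candidate: "rfea"
Method: check if candidate is substring of word+word
"fearfear" contains "rfea"? Yes
Is rotation = Yes


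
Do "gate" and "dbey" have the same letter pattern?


Pattern of "gate": [0, 1, 2, 3]
Pattern of "dbey": [0, 1, 2, 3]
Patterns match
Same pattern = Yes


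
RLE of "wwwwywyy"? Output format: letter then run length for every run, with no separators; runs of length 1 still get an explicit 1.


String: "wwwwywyy"
Scanning for consecutive runs:
  'w' x 4
  'y' x 1
  'w' x 1
  'y' x 2
RLE = "w4y1w1y2"


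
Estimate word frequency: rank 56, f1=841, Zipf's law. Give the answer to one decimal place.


Zipf's law: f(r) = f(1) / r
f(1) = 841
f(56) = 841 / 56
= 15.0 occurrences


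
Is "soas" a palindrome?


Word: "soas"
Reversed: "saos"
Forward == Backward? soas != saos
Palindrome = No


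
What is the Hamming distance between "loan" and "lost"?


Comparing character by character (same length = 4):
  Pos 0: 'l' vs 'l' =
  Pos 1: 'o' vs 'o' =
  Pos 2: 'a' vs 's' !=
  Pos 3: 'n' vs 't' !=
Hamming distance = 2


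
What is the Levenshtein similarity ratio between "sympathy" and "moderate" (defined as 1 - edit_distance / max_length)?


Word 1: "sympathy" (length 8)
Word 2: "moderate" (length 8)
One optimal edit sequence:
  1. insert 'm'  (+1)
  2. substitute 's' -> 'o'  (+1)
  3. substitute 'y' -> 'd'  (+1)
  4. substitute 'm' -> 'e'  (+1)
  5. substitute 'p' -> 'r'  (+1)
  6. keep 'a'
  7. keep 't'
  8. delete 'h'  (+1)
  9. substitute 'y' -> 'e'  (+1)
Edit distance = 7
Max length = max(8, 8) = 8
Similarity = 1 - 7/8
= 0.1250


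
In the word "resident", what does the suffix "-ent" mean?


Suffix: -ent
Example: resident = reside + -ent, with a spelling change
Meaning = one who / that which


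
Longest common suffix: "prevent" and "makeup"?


Word 1: "prevent"
Word 2: "makeup"
Comparing from end:
  Pos -1: 't' != 'p' (stop)
LCS = "" (length 0)


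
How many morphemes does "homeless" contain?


Word: "homeless"
Morphemes: home / -less
Each morpheme carries meaning
= 2 morphemes


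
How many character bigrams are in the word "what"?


Word: "what" (length 4)
Number of 2-grams = length - 2 + 1 = 4 - 2 + 1
= 3


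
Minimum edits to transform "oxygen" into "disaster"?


Word 1: "oxygen" (length 6)
Word 2: "disaster" (length 8)
One optimal edit sequence (insert/delete/substitute each cost 1):
  1. insert 'd'  (+1)
  2. insert 'i'  (+1)
  3. substitute 'o' -> 's'  (+1)
  4. substitute 'x' -> 'a'  (+1)
  5. substitute 'y' -> 's'  (+1)
  6. substitute 'g' -> 't'  (+1)
  7. keep 'e'
  8. substitute 'n' -> 'r'  (+1)
Total edit operations: 7
Edit distance = 7


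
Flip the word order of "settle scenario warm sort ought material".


Original: "settle scenario warm sort ought material"
Words (1..n): settle | scenario | warm | sort | ought | material
Reversed (n..1): material | ought | sort | warm | scenario | settle
Result = "material ought sort warm scenario settle"


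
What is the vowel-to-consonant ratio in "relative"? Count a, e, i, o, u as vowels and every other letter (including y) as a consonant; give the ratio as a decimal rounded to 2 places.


Word: "relative"
Vowels (a,e,i,o,u): 4
Consonants: 4
Ratio = 4/4
= 1.00


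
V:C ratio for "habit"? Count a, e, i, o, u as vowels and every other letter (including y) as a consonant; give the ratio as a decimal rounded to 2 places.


Word: "habit"
Vowels (a,e,i,o,u): 2
Consonants: 3
Ratio = 2/3
= 0.67


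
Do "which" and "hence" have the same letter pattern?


Pattern of "which": [0, 1, 2, 3, 1]
Pattern of "hence": [0, 1, 2, 3, 1]
Patterns match
Same pattern = Yes


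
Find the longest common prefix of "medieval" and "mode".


Word 1: "medieval"
Word 2: "mode"
Comparing from start:
  Pos 0: 'm' == 'm'
  Pos 1: 'e' != 'o' (stop)
LCP = "m" (length 1)


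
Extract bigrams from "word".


Word: "word" (length 4)
Number of bigrams = 4 - 2 + 1 = 3
  Position 0: "wo"
  Position 1: "or"
  Position 2: "rd"
Bigrams = "wo", "or", "rd"


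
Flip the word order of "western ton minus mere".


Original: "western ton minus mere"
Words (1..n): western | ton | minus | mere
Reversed (n..1): mere | minus | ton | western
Result = "mere minus ton western"


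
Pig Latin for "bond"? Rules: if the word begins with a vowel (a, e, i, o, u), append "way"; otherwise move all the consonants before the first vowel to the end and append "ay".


Word: "bond"
Starts with consonant(s) → move to end, add 'ay'
Consonant cluster: "b"
Pig Latin = "ondbay"


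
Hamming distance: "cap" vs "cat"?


Comparing character by character (same length = 3):
  Pos 0: 'c' vs 'c' =
  Pos 1: 'a' vs 'a' =
  Pos 2: 'p' vs 't' !=
Hamming distance = 1


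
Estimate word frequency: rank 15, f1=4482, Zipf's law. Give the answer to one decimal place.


Zipf's law: f(r) = f(1) / r
f(1) = 4482
f(15) = 4482 / 15
= 298.8 occurrences


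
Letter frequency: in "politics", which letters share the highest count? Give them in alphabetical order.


Word: "politics"
Letter counts:
  'c': 1
  'i': 2
  'l': 1
  'o': 1
  'p': 1
  's': 1
  't': 1
Maximum count = 2
Most frequent = 'i' (2 times each)


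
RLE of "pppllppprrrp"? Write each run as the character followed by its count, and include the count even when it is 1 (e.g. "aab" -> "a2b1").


String: "pppllppprrrp"
Scanning for consecutive runs:
  'p' x 3
  'l' x 2
  'p' x 3
  'r' x 3
  'p' x 1
RLE = "p3l2p3r3p1"


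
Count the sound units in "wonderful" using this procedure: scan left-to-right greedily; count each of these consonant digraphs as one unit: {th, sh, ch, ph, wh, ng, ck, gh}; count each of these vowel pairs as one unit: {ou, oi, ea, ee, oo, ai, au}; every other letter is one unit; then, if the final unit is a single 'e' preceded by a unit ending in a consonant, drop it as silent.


Word: "wonderful" (9 letters)
Left-to-right scan:
  [1] 'w' (letter)
  [2] 'o' (letter)
  [3] 'n' (letter)
  [4] 'd' (letter)
  [5] 'e' (letter)
  [6] 'r' (letter)
  [7] 'f' (letter)
  [8] 'u' (letter)
  [9] 'l' (letter)
Units from scan: 9
Sound units = 9 units


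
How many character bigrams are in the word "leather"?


Word: "leather" (length 7)
Number of 2-grams = length - 2 + 1 = 7 - 2 + 1
= 6


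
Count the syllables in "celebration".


Word: "celebration"
Syllable breakdown: cel / e / bra / tion
Counting: 4 parts
= 4 syllables


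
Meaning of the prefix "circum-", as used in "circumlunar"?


Prefix: circum-
Example: circumlunar = circum- + lunar
Meaning = around


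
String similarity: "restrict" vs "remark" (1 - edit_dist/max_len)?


Word 1: "restrict" (length 8)
Word 2: "remark" (length 6)
One optimal edit sequence:
  1. keep 'r'
  2. keep 'e'
  3. substitute 's' -> 'm'  (+1)
  4. substitute 't' -> 'a'  (+1)
  5. keep 'r'
  6. delete 'i'  (+1)
  7. delete 'c'  (+1)
  8. substitute 't' -> 'k'  (+1)
Edit distance = 5
Max length = max(8, 6) = 8
Similarity = 1 - 5/8
= 0.3750


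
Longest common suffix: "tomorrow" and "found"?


Word 1: "tomorrow"
Word 2: "found"
Comparing from end:
  Pos -1: 'w' != 'd' (stop)
LCS = "" (length 0)


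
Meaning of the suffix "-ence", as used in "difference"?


Suffix: -ence
Example: difference = differ + -ence
Meaning = state of


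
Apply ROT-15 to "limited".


Word: "limited"
Shift: 15
Each letter → (letter + shift) mod 26:
  'l' (11) + 15 = 0 → 'a'
  'i' (8) + 15 = 23 → 'x'
  'm' (12) + 15 = 1 → 'b'
  'i' (8) + 15 = 23 → 'x'
  't' (19) + 15 = 8 → 'i'
  'e' (4) + 15 = 19 → 't'
  'd' (3) + 15 = 18 → 's'
Result = "axbxits"


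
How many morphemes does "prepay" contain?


Word: "prepay"
Morphemes: pre- / pay
Each morpheme carries meaning
= 2 morphemes


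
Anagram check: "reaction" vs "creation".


Word 1: "reaction" → sorted: aceinort
Word 2: "creation" → sorted: aceinort
Same letters? aceinort == aceinort
Anagram = Yes


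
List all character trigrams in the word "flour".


Word: "flour" (length 5)
Number of trigrams = 5 - 3 + 1 = 3
  Position 0: "flo"
  Position 1: "lou"
  Position 2: "our"
Trigrams = "flo", "lou", "our"


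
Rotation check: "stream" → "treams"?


Word: "stream", Candidate: "treams"
Method: check if candidate is substring of word+word
"streamstream" contains "treams"? Yes
Is rotation = Yes


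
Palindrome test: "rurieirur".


Word: "rurieirur"
Reversed: "rurieirur"
Forward == Backward? rurieirur == rurieirur
Palindrome = Yes


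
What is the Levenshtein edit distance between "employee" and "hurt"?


Word 1: "employee" (length 8)
Word 2: "hurt" (length 4)
One optimal edit sequence (insert/delete/substitute each cost 1):
  1. delete 'e'  (+1)
  2. delete 'm'  (+1)
  3. delete 'p'  (+1)
  4. delete 'l'  (+1)
  5. substitute 'o' -> 'h'  (+1)
  6. substitute 'y' -> 'u'  (+1)
  7. substitute 'e' -> 'r'  (+1)
  8. substitute 'e' -> 't'  (+1)
Total edit operations: 8
Edit distance = 8


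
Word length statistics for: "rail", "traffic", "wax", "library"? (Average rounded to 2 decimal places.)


Lengths: "rail"=4, "traffic"=7, "wax"=3, "library"=7
Sum = 21, Count = 4
Average = 21/4 = 5.25
= avg=5.25, min=3, max=7


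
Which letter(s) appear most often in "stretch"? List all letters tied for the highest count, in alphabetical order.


Word: "stretch"
Letter counts:
  'c': 1
  'e': 1
  'h': 1
  'r': 1
  's': 1
  't': 2
Maximum count = 2
Most frequent = 't' (2 times each)


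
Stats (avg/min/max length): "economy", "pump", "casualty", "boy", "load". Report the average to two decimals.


Lengths: "economy"=7, "pump"=4, "casualty"=8, "boy"=3, "load"=4
Sum = 26, Count = 5
Average = 26/5 = 5.20
= avg=5.20, min=3, max=8


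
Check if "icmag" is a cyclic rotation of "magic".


Word: "magic", Candidate: "icmag"
Method: check if candidate is substring of word+word
"magicmagic" contains "icmag"? Yes
Is rotation = Yes


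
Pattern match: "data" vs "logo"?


Pattern of "data": [0, 1, 2, 1]
Pattern of "logo": [0, 1, 2, 1]
Patterns match
Same pattern = Yes


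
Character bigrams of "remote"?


Word: "remote" (length 6)
Number of bigrams = 6 - 2 + 1 = 5
  Position 0: "re"
  Position 1: "em"
  Position 2: "mo"
  Position 3: "ot"
  Position 4: "te"
Bigrams = "re", "em", "mo", "ot", "te"


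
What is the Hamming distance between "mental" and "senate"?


Comparing character by character (same length = 6):
  Pos 0: 'm' vs 's' !=
  Pos 1: 'e' vs 'e' =
  Pos 2: 'n' vs 'n' =
  Pos 3: 't' vs 'a' !=
  Pos 4: 'a' vs 't' !=
  Pos 5: 'l' vs 'e' !=
Hamming distance = 4


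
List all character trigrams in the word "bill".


Word: "bill" (length 4)
Number of trigrams = 4 - 3 + 1 = 2
  Position 0: "bil"
  Position 1: "ill"
Trigrams = "bil", "ill"


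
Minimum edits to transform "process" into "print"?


Word 1: "process" (length 7)
Word 2: "print" (length 5)
One optimal edit sequence (insert/delete/substitute each cost 1):
  1. keep 'p'
  2. keep 'r'
  3. delete 'o'  (+1)
  4. delete 'c'  (+1)
  5. substitute 'e' -> 'i'  (+1)
  6. substitute 's' -> 'n'  (+1)
  7. substitute 's' -> 't'  (+1)
Total edit operations: 5
Edit distance = 5


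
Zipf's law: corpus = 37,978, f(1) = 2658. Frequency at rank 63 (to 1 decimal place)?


Zipf's law: f(r) = f(1) / r
f(1) = 2658
f(63) = 2658 / 63
= 42.2 occurrences


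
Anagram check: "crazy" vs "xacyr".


Word 1: "crazy" → sorted: acryz
Word 2: "xacyr" → sorted: acrxy
Same letters? acryz != acrxy
Anagram = No


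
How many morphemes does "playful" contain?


Word: "playful"
Morphemes: play + -ful
Each morpheme carries meaning
= 2 morphemes


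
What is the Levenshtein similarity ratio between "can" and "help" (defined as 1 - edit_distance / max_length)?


Word 1: "can" (length 3)
Word 2: "help" (length 4)
One optimal edit sequence:
  1. insert 'h'  (+1)
  2. substitute 'c' -> 'e'  (+1)
  3. substitute 'a' -> 'l'  (+1)
  4. substitute 'n' -> 'p'  (+1)
Edit distance = 4
Max length = max(3, 4) = 4
Similarity = 1 - 4/4
= 0.0000


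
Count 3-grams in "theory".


Word: "theory" (length 6)
Number of 3-grams = length - 3 + 1 = 6 - 3 + 1
= 4


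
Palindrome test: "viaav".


Word: "viaav"
Reversed: "vaaiv"
Forward == Backward? viaav != vaaiv
Palindrome = No


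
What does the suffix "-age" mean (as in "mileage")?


Suffix: -age
As in: mileage -> mile + -age
Meaning = result / collection


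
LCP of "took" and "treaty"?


Word 1: "took"
Word 2: "treaty"
Comparing from start:
  Pos 0: 't' == 't'
  Pos 1: 'o' != 'r' (stop)
LCP = "t" (length 1)


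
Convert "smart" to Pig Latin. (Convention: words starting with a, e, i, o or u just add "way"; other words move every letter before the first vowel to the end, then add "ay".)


Word: "smart"
Starts with consonant(s) → move to end, add 'ay'
Consonant cluster: "sm"
Pig Latin = "artsmay"


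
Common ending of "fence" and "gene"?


Word 1: "fence"
Word 2: "gene"
Comparing from end:
  Pos -1: 'e' == 'e'
  Pos -2: 'c' != 'n' (stop)
LCS = "e" (length 1)


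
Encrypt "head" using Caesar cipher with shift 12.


Word: "head"
Shift: 12
Each letter → (letter + shift) mod 26:
  'h' (7) + 12 = 19 → 't'
  'e' (4) + 12 = 16 → 'q'
  'a' (0) + 12 = 12 → 'm'
  'd' (3) + 12 = 15 → 'p'
Result = "tqmp"


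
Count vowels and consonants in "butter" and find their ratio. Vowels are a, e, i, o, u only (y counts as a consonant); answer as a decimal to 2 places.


Word: "butter"
Vowels (a,e,i,o,u): 2
Consonants: 4
Ratio = 2/4
= 0.50


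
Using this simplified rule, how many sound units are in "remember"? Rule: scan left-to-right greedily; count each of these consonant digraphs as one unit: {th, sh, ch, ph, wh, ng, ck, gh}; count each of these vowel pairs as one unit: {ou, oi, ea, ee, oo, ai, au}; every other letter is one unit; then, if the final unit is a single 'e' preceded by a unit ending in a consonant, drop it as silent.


Word: "remember" (8 letters)
Left-to-right scan:
  [1] 'r' (letter)
  [2] 'e' (letter)
  [3] 'm' (letter)
  [4] 'e' (letter)
  [5] 'm' (letter)
  [6] 'b' (letter)
  [7] 'e' (letter)
  [8] 'r' (letter)
Units from scan: 8
Sound units = 8 units


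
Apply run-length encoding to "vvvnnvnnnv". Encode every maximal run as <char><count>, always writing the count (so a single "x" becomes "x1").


String: "vvvnnvnnnv"
Scanning for consecutive runs:
  'v' x 3
  'n' x 2
  'v' x 1
  'n' x 3
  'v' x 1
RLE = "v3n2v1n3v1"


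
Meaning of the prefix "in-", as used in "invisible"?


Prefix: in-
Example: invisible = in- + visible
Meaning = not / into


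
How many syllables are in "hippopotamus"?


Word: "hippopotamus"
Syllable breakdown: hip · po · pot · a · mus
Counting: 5 parts
= 5 syllables


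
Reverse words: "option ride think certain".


Original: "option ride think certain"
Words (1..n): option | ride | think | certain
Reversed (n..1): certain | think | ride | option
Result = "certain think ride option"


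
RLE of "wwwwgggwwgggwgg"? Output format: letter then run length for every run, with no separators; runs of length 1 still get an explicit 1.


String: "wwwwgggwwgggwgg"
Scanning for consecutive runs:
  'w' x 4
  'g' x 3
  'w' x 2
  'g' x 3
  'w' x 1
  'g' x 2
RLE = "w4g3w2g3w1g2"


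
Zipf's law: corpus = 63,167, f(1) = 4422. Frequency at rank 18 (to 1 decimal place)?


Zipf's law: f(r) = f(1) / r
f(1) = 4422
f(18) = 4422 / 18
= 245.7 occurrences


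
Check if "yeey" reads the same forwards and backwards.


Word: "yeey"
Reversed: "yeey"
Forward == Backward? yeey == yeey
Palindrome = Yes


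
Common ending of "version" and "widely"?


Word 1: "version"
Word 2: "widely"
Comparing from end:
  Pos -1: 'n' != 'y' (stop)
LCS = "" (length 0)


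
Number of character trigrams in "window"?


Word: "window" (length 6)
Number of 3-grams = length - 3 + 1 = 6 - 3 + 1
= 4


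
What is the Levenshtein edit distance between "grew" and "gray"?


Word 1: "grew" (length 4)
Word 2: "gray" (length 4)
One optimal edit sequence (insert/delete/substitute each cost 1):
  1. keep 'g'
  2. keep 'r'
  3. substitute 'e' -> 'a'  (+1)
  4. substitute 'w' -> 'y'  (+1)
Total edit operations: 2
Edit distance = 2


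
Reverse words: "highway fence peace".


Original: "highway fence peace"
Words (1..n): highway | fence | peace
Reversed (n..1): peace | fence | highway
Result = "peace fence highway"


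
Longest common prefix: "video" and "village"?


Word 1: "video"
Word 2: "village"
Comparing from start:
  Pos 0: 'v' == 'v'
  Pos 1: 'i' == 'i'
  Pos 2: 'd' != 'l' (stop)
LCP = "vi" (length 2)


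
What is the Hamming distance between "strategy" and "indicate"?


Comparing character by character (same length = 8):
  Pos 0: 's' vs 'i' !=
  Pos 1: 't' vs 'n' !=
  Pos 2: 'r' vs 'd' !=
  Pos 3: 'a' vs 'i' !=
  Pos 4: 't' vs 'c' !=
  Pos 5: 'e' vs 'a' !=
  Pos 6: 'g' vs 't' !=
  Pos 7: 'y' vs 'e' !=
Hamming distance = 8


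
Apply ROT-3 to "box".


Word: "box"
Shift: 3
Each letter → (letter + shift) mod 26:
  'b' (1) + 3 = 4 → 'e'
  'o' (14) + 3 = 17 → 'r'
  'x' (23) + 3 = 0 → 'a'
Result = "era"


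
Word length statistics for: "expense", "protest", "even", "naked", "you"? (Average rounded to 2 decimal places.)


Lengths: "expense"=7, "protest"=7, "even"=4, "naked"=5, "you"=3
Sum = 26, Count = 5
Average = 26/5 = 5.20
= avg=5.20, min=3, max=7


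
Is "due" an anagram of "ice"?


Word 1: "ice" → sorted: cei
Word 2: "due" → sorted: deu
Same letters? cei != deu
Anagram = No


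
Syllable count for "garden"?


Word: "garden"
Syllable breakdown: gar | den
Counting: 2 parts
= 2 syllables


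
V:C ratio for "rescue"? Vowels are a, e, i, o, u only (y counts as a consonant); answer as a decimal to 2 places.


Word: "rescue"
Vowels (a,e,i,o,u): 3
Consonants: 3
Ratio = 3/3
= 1.00


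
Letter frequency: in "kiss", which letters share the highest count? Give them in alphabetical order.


Word: "kiss"
Letter counts:
  'i': 1
  'k': 1
  's': 2
Maximum count = 2
Most frequent = 's' (2 times each)


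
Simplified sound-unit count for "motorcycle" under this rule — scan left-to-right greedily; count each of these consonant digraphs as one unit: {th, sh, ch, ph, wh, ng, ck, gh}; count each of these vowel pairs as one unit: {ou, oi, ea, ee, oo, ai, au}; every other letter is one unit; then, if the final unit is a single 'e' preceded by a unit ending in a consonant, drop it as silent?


Word: "motorcycle" (10 letters)
Left-to-right scan:
  1. 'm' (letter)
  2. 'o' (letter)
  3. 't' (letter)
  4. 'o' (letter)
  5. 'r' (letter)
  6. 'c' (letter)
  7. 'y' (letter)
  8. 'c' (letter)
  9. 'l' (letter)
  10. 'e' (letter)
Units from scan: 10
Final unit is 'e' after a consonant -> drop as silent (-1)
Sound units = 9 units


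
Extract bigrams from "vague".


Word: "vague" (length 5)
Number of bigrams = 5 - 2 + 1 = 4
  Position 0: "va"
  Position 1: "ag"
  Position 2: "gu"
  Position 3: "ue"
Bigrams = "va", "ag", "gu", "ue"


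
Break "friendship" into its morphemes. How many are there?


Word: "friendship"
Morphemes: friend + -ship
Each morpheme carries meaning
= 2 morphemes


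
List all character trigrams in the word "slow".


Word: "slow" (length 4)
Number of trigrams = 4 - 3 + 1 = 2
  Position 0: "slo"
  Position 1: "low"
Trigrams = "slo", "low"


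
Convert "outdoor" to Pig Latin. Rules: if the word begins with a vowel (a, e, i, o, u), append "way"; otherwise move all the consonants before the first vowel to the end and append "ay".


Word: "outdoor"
Starts with vowel → add 'way'
Pig Latin = "outdoorway"


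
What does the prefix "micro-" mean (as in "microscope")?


Prefix: micro-
Example: microscope = micro- + scope
Meaning = small


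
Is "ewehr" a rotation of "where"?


Word: "where", Candidate: "ewehr"
Method: check if candidate is substring of word+word
"wherewhere" contains "ewehr"? No
Is rotation = No


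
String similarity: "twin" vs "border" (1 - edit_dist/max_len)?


Word 1: "twin" (length 4)
Word 2: "border" (length 6)
One optimal edit sequence:
  1. insert 'b'  (+1)
  2. insert 'o'  (+1)
  3. substitute 't' -> 'r'  (+1)
  4. substitute 'w' -> 'd'  (+1)
  5. substitute 'i' -> 'e'  (+1)
  6. substitute 'n' -> 'r'  (+1)
Edit distance = 6
Max length = max(4, 6) = 6
Similarity = 1 - 6/6
= 0.0000


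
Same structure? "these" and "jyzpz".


Pattern of "these": [0, 1, 2, 3, 2]
Pattern of "jyzpz": [0, 1, 2, 3, 2]
Patterns match
Same pattern = Yes


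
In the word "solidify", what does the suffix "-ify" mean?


Suffix: -ify
Example: solidify = solid + -ify
Meaning = to make


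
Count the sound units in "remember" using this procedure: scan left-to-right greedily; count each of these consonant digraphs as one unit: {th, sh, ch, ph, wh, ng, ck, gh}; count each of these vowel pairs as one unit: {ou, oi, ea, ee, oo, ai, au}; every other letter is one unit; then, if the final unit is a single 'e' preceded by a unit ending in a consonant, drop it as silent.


Word: "remember" (8 letters)
Left-to-right scan:
  [1] 'r' (letter)
  [2] 'e' (letter)
  [3] 'm' (letter)
  [4] 'e' (letter)
  [5] 'm' (letter)
  [6] 'b' (letter)
  [7] 'e' (letter)
  [8] 'r' (letter)
Units from scan: 8
Sound units = 8 units


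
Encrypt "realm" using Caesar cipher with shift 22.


Word: "realm"
Shift: 22
Each letter → (letter + shift) mod 26:
  'r' (17) + 22 = 13 → 'n'
  'e' (4) + 22 = 0 → 'a'
  'a' (0) + 22 = 22 → 'w'
  'l' (11) + 22 = 7 → 'h'
  'm' (12) + 22 = 8 → 'i'
Result = "nawhi"


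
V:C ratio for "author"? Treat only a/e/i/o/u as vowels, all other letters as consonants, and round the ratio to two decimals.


Word: "author"
Vowels (a,e,i,o,u): 3
Consonants: 3
Ratio = 3/3
= 1.00


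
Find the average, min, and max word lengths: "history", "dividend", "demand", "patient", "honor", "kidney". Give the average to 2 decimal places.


Lengths: "history"=7, "dividend"=8, "demand"=6, "patient"=7, "honor"=5, "kidney"=6
Sum = 39, Count = 6
Average = 39/6 = 6.50
= avg=6.50, min=5, max=8


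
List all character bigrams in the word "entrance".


Word: "entrance" (length 8)
Number of bigrams = 8 - 2 + 1 = 7
  Position 0: "en"
  Position 1: "nt"
  Position 2: "tr"
  Position 3: "ra"
  Position 4: "an"
  Position 5: "nc"
  Position 6: "ce"
Bigrams = "en", "nt", "tr", "ra", "an", "nc", "ce"


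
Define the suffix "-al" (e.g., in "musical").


Suffix: -al
Example: musical = music + -al
Meaning = relating to


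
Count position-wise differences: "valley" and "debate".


Comparing character by character (same length = 6):
  Pos 0: 'v' vs 'd' !=
  Pos 1: 'a' vs 'e' !=
  Pos 2: 'l' vs 'b' !=
  Pos 3: 'l' vs 'a' !=
  Pos 4: 'e' vs 't' !=
  Pos 5: 'y' vs 'e' !=
Hamming distance = 6


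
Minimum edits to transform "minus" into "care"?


Word 1: "minus" (length 5)
Word 2: "care" (length 4)
One optimal edit sequence (insert/delete/substitute each cost 1):
  1. delete 'm'  (+1)
  2. substitute 'i' -> 'c'  (+1)
  3. substitute 'n' -> 'a'  (+1)
  4. substitute 'u' -> 'r'  (+1)
  5. substitute 's' -> 'e'  (+1)
Total edit operations: 5
Edit distance = 5


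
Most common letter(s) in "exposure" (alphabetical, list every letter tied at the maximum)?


Word: "exposure"
Letter counts:
  'e': 2
  'o': 1
  'p': 1
  'r': 1
  's': 1
  'u': 1
  'x': 1
Maximum count = 2
Most frequent = 'e' (2 times each)


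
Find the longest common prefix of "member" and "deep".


Word 1: "member"
Word 2: "deep"
Comparing from start:
  Pos 0: 'm' != 'd' (stop)
LCP = "" (length 0)


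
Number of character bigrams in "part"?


Word: "part" (length 4)
Number of 2-grams = length - 2 + 1 = 4 - 2 + 1
= 3


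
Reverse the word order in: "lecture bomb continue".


Original: "lecture bomb continue"
Words (1..n): lecture | bomb | continue
Reversed (n..1): continue | bomb | lecture
Result = "continue bomb lecture"


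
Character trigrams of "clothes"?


Word: "clothes" (length 7)
Number of trigrams = 7 - 3 + 1 = 5
  Position 0: "clo"
  Position 1: "lot"
  Position 2: "oth"
  Position 3: "the"
  Position 4: "hes"
Trigrams = "clo", "lot", "oth", "the", "hes"


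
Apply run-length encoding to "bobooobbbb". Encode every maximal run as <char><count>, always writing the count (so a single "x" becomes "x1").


String: "bobooobbbb"
Scanning for consecutive runs:
  'b' x 1
  'o' x 1
  'b' x 1
  'o' x 3
  'b' x 4
RLE = "b1o1b1o3b4"


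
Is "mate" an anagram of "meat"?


Word 1: "meat" → sorted: aemt
Word 2: "mate" → sorted: aemt
Same letters? aemt == aemt
Anagram = Yes


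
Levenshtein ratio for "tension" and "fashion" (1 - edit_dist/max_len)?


Word 1: "tension" (length 7)
Word 2: "fashion" (length 7)
One optimal edit sequence:
  1. substitute 't' -> 'f'  (+1)
  2. substitute 'e' -> 'a'  (+1)
  3. substitute 'n' -> 's'  (+1)
  4. substitute 's' -> 'h'  (+1)
  5. keep 'i'
  6. keep 'o'
  7. keep 'n'
Edit distance = 4
Max length = max(7, 7) = 7
Similarity = 1 - 4/7
= 0.4286


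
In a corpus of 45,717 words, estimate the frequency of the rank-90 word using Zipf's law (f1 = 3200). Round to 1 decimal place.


Zipf's law: f(r) = f(1) / r
f(1) = 3200
f(90) = 3200 / 90
= 35.6 occurrences


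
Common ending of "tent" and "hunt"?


Word 1: "tent"
Word 2: "hunt"
Comparing from end:
  Pos -1: 't' == 't'
  Pos -2: 'n' == 'n'
  Pos -3: 'e' != 'u' (stop)
LCS = "nt" (length 2)


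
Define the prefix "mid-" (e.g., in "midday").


Prefix: mid-
Example: midday = mid- + day
Meaning = middle


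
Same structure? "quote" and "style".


Pattern of "quote": [0, 1, 2, 3, 4]
Pattern of "style": [0, 1, 2, 3, 4]
Patterns match
Same pattern = Yes


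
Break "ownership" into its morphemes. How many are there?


Word: "ownership"
Morphemes: own + -er + -ship
Each morpheme carries meaning
= 3 morphemes


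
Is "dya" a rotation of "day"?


Word: "day", Candidate: "dya"
Method: check if candidate is substring of word+word
"dayday" contains "dya"? No
Is rotation = No


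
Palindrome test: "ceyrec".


Word: "ceyrec"
Reversed: "ceryec"
Forward == Backward? ceyrec != ceryec
Palindrome = No


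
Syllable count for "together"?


Word: "together"
Syllable breakdown: to · geth · er
Counting: 3 parts
= 3 syllables


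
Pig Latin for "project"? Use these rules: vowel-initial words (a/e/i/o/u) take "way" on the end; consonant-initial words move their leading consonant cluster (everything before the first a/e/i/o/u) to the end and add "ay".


Word: "project"
Starts with consonant(s) → move to end, add 'ay'
Consonant cluster: "pr"
Pig Latin = "ojectpray"


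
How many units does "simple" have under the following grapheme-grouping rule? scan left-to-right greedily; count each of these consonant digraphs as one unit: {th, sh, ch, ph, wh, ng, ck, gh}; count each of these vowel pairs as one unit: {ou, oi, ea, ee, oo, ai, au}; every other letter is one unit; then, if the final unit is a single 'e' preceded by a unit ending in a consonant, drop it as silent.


Word: "simple" (6 letters)
Left-to-right scan:
  [1] 's' (letter)
  [2] 'i' (letter)
  [3] 'm' (letter)
  [4] 'p' (letter)
  [5] 'l' (letter)
  [6] 'e' (letter)
Units from scan: 6
Final unit is 'e' after a consonant -> drop as silent (-1)
Sound units = 5 units


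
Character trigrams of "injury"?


Word: "injury" (length 6)
Number of trigrams = 6 - 3 + 1 = 4
  Position 0: "inj"
  Position 1: "nju"
  Position 2: "jur"
  Position 3: "ury"
Trigrams = "inj", "nju", "jur", "ury"


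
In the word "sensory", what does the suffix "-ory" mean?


Suffix: -ory
Example: sensory (sense + -ory, with a spelling change)
Meaning = relating to / place for


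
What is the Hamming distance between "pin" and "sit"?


Comparing character by character (same length = 3):
  Pos 0: 'p' vs 's' !=
  Pos 1: 'i' vs 'i' =
  Pos 2: 'n' vs 't' !=
Hamming distance = 2


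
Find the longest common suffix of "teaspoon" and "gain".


Word 1: "teaspoon"
Word 2: "gain"
Comparing from end:
  Pos -1: 'n' == 'n'
  Pos -2: 'o' != 'i' (stop)
LCS = "n" (length 1)


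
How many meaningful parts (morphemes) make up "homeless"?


Word: "homeless"
Morphemes: home + -less
Each morpheme carries meaning
= 2 morphemes


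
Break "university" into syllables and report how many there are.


Word: "university"
Syllable breakdown: u-ni-ver-si-ty
Counting: 5 parts
= 5 syllables


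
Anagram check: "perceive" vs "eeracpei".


Word 1: "perceive" → sorted: ceeeiprv
Word 2: "eeracpei" → sorted: aceeeipr
Same letters? ceeeiprv != aceeeipr
Anagram = No


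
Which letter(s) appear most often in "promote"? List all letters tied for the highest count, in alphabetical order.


Word: "promote"
Letter counts:
  'e': 1
  'm': 1
  'o': 2
  'p': 1
  'r': 1
  't': 1
Maximum count = 2
Most frequent = 'o' (2 times each)


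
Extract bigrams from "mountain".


Word: "mountain" (length 8)
Number of bigrams = 8 - 2 + 1 = 7
  Position 0: "mo"
  Position 1: "ou"
  Position 2: "un"
  Position 3: "nt"
  Position 4: "ta"
  Position 5: "ai"
  Position 6: "in"
Bigrams = "mo", "ou", "un", "nt", "ta", "ai", "in"


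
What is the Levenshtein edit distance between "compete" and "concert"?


Word 1: "compete" (length 7)
Word 2: "concert" (length 7)
One optimal edit sequence (insert/delete/substitute each cost 1):
  1. keep 'c'
  2. keep 'o'
  3. substitute 'm' -> 'n'  (+1)
  4. substitute 'p' -> 'c'  (+1)
  5. keep 'e'
  6. substitute 't' -> 'r'  (+1)
  7. substitute 'e' -> 't'  (+1)
Total edit operations: 4
Edit distance = 4


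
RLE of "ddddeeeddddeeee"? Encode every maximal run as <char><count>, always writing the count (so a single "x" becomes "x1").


String: "ddddeeeddddeeee"
Scanning for consecutive runs:
  'd' x 4
  'e' x 3
  'd' x 4
  'e' x 4
RLE = "d4e3d4e4"


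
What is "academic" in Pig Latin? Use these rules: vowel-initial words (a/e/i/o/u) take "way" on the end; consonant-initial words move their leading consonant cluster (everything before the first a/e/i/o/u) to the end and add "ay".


Word: "academic"
Starts with vowel → add 'way'
Pig Latin = "academicway"


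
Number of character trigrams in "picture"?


Word: "picture" (length 7)
Number of 3-grams = length - 3 + 1 = 7 - 3 + 1
= 5


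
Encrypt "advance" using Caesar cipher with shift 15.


Word: "advance"
Shift: 15
Each letter → (letter + shift) mod 26:
  'a' (0) + 15 = 15 → 'p'
  'd' (3) + 15 = 18 → 's'
  'v' (21) + 15 = 10 → 'k'
  'a' (0) + 15 = 15 → 'p'
  'n' (13) + 15 = 2 → 'c'
  'c' (2) + 15 = 17 → 'r'
  'e' (4) + 15 = 19 → 't'
Result = "pskpcrt"


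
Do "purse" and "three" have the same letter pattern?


Pattern of "purse": [0, 1, 2, 3, 4]
Pattern of "three": [0, 1, 2, 3, 3]
Patterns do not match
Same pattern = No


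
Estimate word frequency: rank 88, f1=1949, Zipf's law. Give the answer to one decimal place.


Zipf's law: f(r) = f(1) / r
f(1) = 1949
f(88) = 1949 / 88
= 22.1 occurrences


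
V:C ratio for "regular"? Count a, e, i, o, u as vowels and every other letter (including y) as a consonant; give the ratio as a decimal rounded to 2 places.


Word: "regular"
Vowels (a,e,i,o,u): 3
Consonants: 4
Ratio = 3/4
= 0.75


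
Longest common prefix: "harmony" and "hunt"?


Word 1: "harmony"
Word 2: "hunt"
Comparing from start:
  Pos 0: 'h' == 'h'
  Pos 1: 'a' != 'u' (stop)
LCP = "h" (length 1)


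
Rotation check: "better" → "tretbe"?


Word: "better", Candidate: "tretbe"
Method: check if candidate is substring of word+word
"betterbetter" contains "tretbe"? No
Is rotation = No


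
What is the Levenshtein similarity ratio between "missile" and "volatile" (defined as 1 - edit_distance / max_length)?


Word 1: "missile" (length 7)
Word 2: "volatile" (length 8)
One optimal edit sequence:
  1. insert 'v'  (+1)
  2. substitute 'm' -> 'o'  (+1)
  3. substitute 'i' -> 'l'  (+1)
  4. substitute 's' -> 'a'  (+1)
  5. substitute 's' -> 't'  (+1)
  6. keep 'i'
  7. keep 'l'
  8. keep 'e'
Edit distance = 5
Max length = max(7, 8) = 8
Similarity = 1 - 5/8
= 0.3750
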